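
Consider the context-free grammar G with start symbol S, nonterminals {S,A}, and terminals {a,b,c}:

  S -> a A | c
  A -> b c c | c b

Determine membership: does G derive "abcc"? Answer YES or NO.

Convert to CNF:
  S -> T2 A | c
  A -> T0 X3 | T1 T0
  T0 -> b
  T1 -> c
  T2 -> a
  X3 -> T1 T1

CYK fill:
  [0..0]={T2}  "a"  orig:{}
  [1..1]={T0}  "b"  orig:{}
  [2..2]={S,T1}  "c"  orig:{S}
  [3..3]={S,T1}  "c"  orig:{S}
  [0..1]=∅  "ab"
  [1..2]=∅  "bc"
  [2..3]={X3}  "cc"  orig:{}
  [0..2]=∅  "abc"
  [1..3]={A}  "bcc"
  [0..3]={S}  "abcc"

S ∈ T[0,3] ⇒ YES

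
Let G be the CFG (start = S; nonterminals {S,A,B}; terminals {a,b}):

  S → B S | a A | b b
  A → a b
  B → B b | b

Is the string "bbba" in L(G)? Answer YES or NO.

Convert to CNF:
  S -> B S | T0 A | T1 T1
  A -> T0 T1
  B -> B T1 | b
  T0 -> a
  T1 -> b

Fill CYK table bottom-up:
  cell(0,0) b: {B,T1}  orig:{B}
  cell(1,1) b: {B,T1}  orig:{B}
  cell(2,2) b: {B,T1}  orig:{B}
  cell(3,3) a: {T0}  orig:{}
  cell(0,1) bb: {B,S}
  cell(1,2) bb: {B,S}
  cell(2,3) ba: ∅
  cell(0,2) bbb: {B,S}
  cell(1,3) bba: ∅
  cell(0,3) bbba: ∅

S ∉ T[0,3] ⇒ NO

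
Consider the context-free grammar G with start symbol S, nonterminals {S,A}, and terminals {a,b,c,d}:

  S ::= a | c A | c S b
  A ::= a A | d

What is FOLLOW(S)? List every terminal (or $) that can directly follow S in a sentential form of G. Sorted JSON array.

Compute FIRST by fixpoint:
[1]
  A via A→a A: +{a}
  A via A→d: +{d}
  S via S→a: +{a}
  S via S→c A: +{c}
  S: {a,c}  A: {a,d}
[2] (stable)
  S: {a,c}  A: {a,d}

FOLLOW iteration:
initialize: $ ∈ FOLLOW(S)
round 1:
  S→c A: FOLLOW(A) ⊇ FOLLOW(S) ⊇ {$}; new: +{$}
  S→c S b: FOLLOW(S) ⊇ FIRST(b) = {b}; new: +{b}
  S: {$,b}  A: {$}
round 2:
  S→c A: FOLLOW(A) ⊇ FOLLOW(S) ⊇ {$,b}; new: +{b}
  S: {$,b}  A: {$,b}
round 3: — fixpoint
  S: {$,b}  A: {$,b}

FOLLOW(S) = ["$", "b"]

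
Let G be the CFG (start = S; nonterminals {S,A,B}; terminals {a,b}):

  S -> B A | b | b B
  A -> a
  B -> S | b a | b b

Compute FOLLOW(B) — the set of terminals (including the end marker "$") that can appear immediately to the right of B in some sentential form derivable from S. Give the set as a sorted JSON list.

FIRST iteration:
pass 1:
  A via A→a: +{a}
  B via B→b a: +{b}
  S via S→B A: +{b}
  FIRST[S]={b}  FIRST[A]={a}  FIRST[B]={b}
pass 2: (no change)
  FIRST[S]={b}  FIRST[A]={a}  FIRST[B]={b}

Compute FOLLOW by fixpoint:
FOLLOW(S) := {$}
iter 1:
  S→B A: FOLLOW(B) ⊇ FIRST(A) = {a}; new: +{a}
  S→B A: FOLLOW(A) ⊇ FOLLOW(S) ⊇ {$}; new: +{$}
  S→b B: FOLLOW(B) ⊇ FOLLOW(S) ⊇ {$}; new: +{$}
  FOLLOW(S)={$}  FOLLOW(A)={$}  FOLLOW(B)={$,a}
iter 2:
  B→S: FOLLOW(S) ⊇ FOLLOW(B) ⊇ {$,a}; new: +{a}
  S→B A: FOLLOW(A) ⊇ FOLLOW(S) ⊇ {$,a}; new: +{a}
  FOLLOW(S)={$,a}  FOLLOW(A)={$,a}  FOLLOW(B)={$,a}
iter 3: done
  FOLLOW(S)={$,a}  FOLLOW(A)={$,a}  FOLLOW(B)={$,a}

FOLLOW(B) = ["$", "a"]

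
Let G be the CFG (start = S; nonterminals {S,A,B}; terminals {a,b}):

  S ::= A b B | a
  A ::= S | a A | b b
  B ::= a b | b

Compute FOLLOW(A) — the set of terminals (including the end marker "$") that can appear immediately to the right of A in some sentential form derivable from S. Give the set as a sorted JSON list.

FIRST iteration:
round 1:
  A via A→a A: +{a}
  A via A→b b: +{b}
  B via B→a b: +{a}
  B via B→b: +{b}
  S via S→A b B: +{a,b}
  FIRST(S)={a,b}  FIRST(A)={a,b}  FIRST(B)={a,b}
round 2: (no change)
  FIRST(S)={a,b}  FIRST(A)={a,b}  FIRST(B)={a,b}

FOLLOW sets:
seed FOLLOW(S) with $
[1]
  S→A b B: FOLLOW(A) ⊇ FIRST(b) = {b}; new: +{b}
  S→A b B: FOLLOW(B) ⊇ FOLLOW(S) ⊇ {$}; new: +{$}
  S: {$}  A: {b}  B: {$}
[2]
  A→S: FOLLOW(S) ⊇ FOLLOW(A) ⊇ {b}; new: +{b}
  S→A b B: FOLLOW(B) ⊇ FOLLOW(S) ⊇ {$,b}; new: +{b}
  S: {$,b}  A: {b}  B: {$,b}
[3] (stable)
  S: {$,b}  A: {b}  B: {$,b}

FOLLOW(A) = ["b"]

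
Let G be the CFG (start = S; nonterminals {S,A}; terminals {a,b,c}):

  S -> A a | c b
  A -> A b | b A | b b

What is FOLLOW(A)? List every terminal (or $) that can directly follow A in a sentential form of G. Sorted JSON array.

FIRST sets, iterate to fixpoint:
[1]
  A via A→b A: +{b}
  S via S→A a: +{b}
  S via S→c b: +{c}
  FIRST(S)={b,c}  FIRST(A)={b}
[2] (no change)
  FIRST(S)={b,c}  FIRST(A)={b}

FOLLOW iteration:
seed FOLLOW(S) with $
pass 1:
  A→A b: FOLLOW(A) ⊇ FIRST(b) = {b}; new: +{b}
  S→A a: FOLLOW(A) ⊇ FIRST(a) = {a}; new: +{a}
  FOLLOW(S)={$}  FOLLOW(A)={a,b}
pass 2: — fixpoint
  FOLLOW(S)={$}  FOLLOW(A)={a,b}

FOLLOW(A) = ["a", "b"]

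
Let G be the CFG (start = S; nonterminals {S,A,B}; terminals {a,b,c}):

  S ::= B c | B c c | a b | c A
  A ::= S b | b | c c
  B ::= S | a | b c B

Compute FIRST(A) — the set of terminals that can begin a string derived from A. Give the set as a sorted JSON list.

FIRST sets, iterate to fixpoint:
round 1:
  A via A→b: +{b}
  A via A→c c: +{c}
  B via B→a: +{a}
  B via B→b c B: +{b}
  S via S→B c: +{a,b}
  S via S→c A: +{c}
  S: {a,b,c}  A: {b,c}  B: {a,b}
round 2:
  A via A→S b: +{a}
  B via B→S: +{c}
  S: {a,b,c}  A: {a,b,c}  B: {a,b,c}
round 3: — fixpoint
  S: {a,b,c}  A: {a,b,c}  B: {a,b,c}

FIRST(A) = ["a", "b", "c"]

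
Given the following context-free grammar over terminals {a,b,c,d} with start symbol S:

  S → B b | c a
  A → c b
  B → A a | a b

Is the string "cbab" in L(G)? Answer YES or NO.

Convert to CNF:
  S -> B T1 | T0 T2
  A -> T0 T1
  B -> A T2 | T2 T1
  T0 -> c
  T1 -> b
  T2 -> a

CYK fill:
  T[0,0] 'c' = {T0}  orig:{}
  T[1,1] 'b' = {T1}  orig:{}
  T[2,2] 'a' = {T2}  orig:{}
  T[3,3] 'b' = {T1}  orig:{}
  T[0,1] 'cb' = {A}
  T[1,2] 'ba' = ∅
  T[2,3] 'ab' = {B}
  T[0,2] 'cba' = {B}
  T[1,3] 'bab' = ∅
  T[0,3] 'cbab' = {S}

S ∈ T[0,3] ⇒ YES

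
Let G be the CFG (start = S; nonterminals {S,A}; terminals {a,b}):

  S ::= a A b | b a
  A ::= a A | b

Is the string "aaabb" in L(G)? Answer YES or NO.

Convert to CNF:
  S -> T0 X2 | T1 T0
  A -> T0 A | b
  T0 -> a
  T1 -> b
  X2 -> A T1

CYK fill:
  cell(0,0) a: {T0}  orig:{}
  cell(1,1) a: {T0}  orig:{}
  cell(2,2) a: {T0}  orig:{}
  cell(3,3) b: {A,T1}  orig:{A}
  cell(4,4) b: {A,T1}  orig:{A}
  cell(0,1) aa: ∅
  cell(1,2) aa: ∅
  cell(2,3) ab: {A}
  cell(3,4) bb: {X2}  orig:{}
  cell(0,2) aaa: ∅
  cell(1,3) aab: {A}
  cell(2,4) abb: {S,X2}  orig:{S}
  cell(0,3) aaab: {A}
  cell(1,4) aabb: {S,X2}  orig:{S}
  cell(0,4) aaabb: {S,X2}  orig:{S}

S ∈ T[0,4] ⇒ YES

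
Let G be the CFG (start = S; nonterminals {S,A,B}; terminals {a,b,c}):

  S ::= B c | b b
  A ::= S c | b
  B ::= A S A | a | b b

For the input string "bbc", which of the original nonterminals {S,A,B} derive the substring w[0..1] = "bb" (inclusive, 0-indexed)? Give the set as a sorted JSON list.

CNF form of G:
  S -> B T0 | T1 T1
  A -> S T0 | b
  B -> A X2 | T1 T1 | a
  T0 -> c
  T1 -> b
  X2 -> S A

CYK table (by increasing span), restricted to cells inside w[0..1]:
  T[0,0] 'b' = {A,T1}  orig:{A}
  T[1,1] 'b' = {A,T1}  orig:{A}
  T[0,1] 'bb' = {B,S}

Original NTs in T[0,1] deriving "bb": ["B", "S"]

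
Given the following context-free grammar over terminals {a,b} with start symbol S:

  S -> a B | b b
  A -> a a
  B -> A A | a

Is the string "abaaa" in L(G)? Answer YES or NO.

Convert to CNF:
  S -> T0 B | T1 T1
  A -> T0 T0
  B -> A A | a
  T0 -> a
  T1 -> b

CYK fill:
  [0..0]={B,T0}  "a"  orig:{B}
  [1..1]={T1}  "b"  orig:{}
  [2..2]={B,T0}  "a"  orig:{B}
  [3..3]={B,T0}  "a"  orig:{B}
  [4..4]={B,T0}  "a"  orig:{B}
  [0..1]=∅  "ab"
  [1..2]=∅  "ba"
  [2..3]={A,S}  "aa"
  [3..4]={A,S}  "aa"
  [0..2]=∅  "aba"
  [1..3]=∅  "baa"
  [2..4]=∅  "aaa"
  [0..3]=∅  "abaa"
  [1..4]=∅  "baaa"
  [0..4]=∅  "abaaa"

S ∉ T[0,4] ⇒ NO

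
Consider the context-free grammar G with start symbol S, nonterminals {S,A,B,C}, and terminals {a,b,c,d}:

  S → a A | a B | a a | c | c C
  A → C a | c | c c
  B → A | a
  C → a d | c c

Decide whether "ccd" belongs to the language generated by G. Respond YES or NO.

CNF form of G:
  S -> T0 A | T0 B | T0 T0 | T1 C | c
  A -> C T0 | T1 T1 | c
  B -> C T0 | T1 T1 | a | c
  C -> T0 T2 | T1 T1
  T0 -> a
  T1 -> c
  T2 -> d

Fill CYK table bottom-up:
  cell(0,0) c: {A,B,S,T1}  orig:{A,B,S}
  cell(1,1) c: {A,B,S,T1}  orig:{A,B,S}
  cell(2,2) d: {T2}  orig:{}
  cell(0,1) cc: {A,B,C}
  cell(1,2) cd: ∅
  cell(0,2) ccd: ∅

S ∉ T[0,2] ⇒ NO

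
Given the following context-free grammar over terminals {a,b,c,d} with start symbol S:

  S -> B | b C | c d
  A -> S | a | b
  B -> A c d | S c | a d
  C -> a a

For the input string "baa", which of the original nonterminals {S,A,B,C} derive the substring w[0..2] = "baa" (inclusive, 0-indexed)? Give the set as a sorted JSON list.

Convert to CNF:
  S -> A X6 | S T0 | T0 T1 | T2 T1 | T3 C
  A -> A X4 | S T0 | T0 T1 | T2 T1 | T3 C | a | b
  B -> A X5 | S T0 | T2 T1
  C -> T2 T2
  T0 -> c
  T1 -> d
  T2 -> a
  T3 -> b
  X4 -> T0 T1
  X5 -> T0 T1
  X6 -> T0 T1

CYK table (by increasing span), restricted to cells inside w[0..2]:
  [0..0]={A,T3}  "b"  orig:{A}
  [1..1]={A,T2}  "a"  orig:{A}
  [2..2]={A,T2}  "a"  orig:{A}
  [0..1]=∅  "ba"
  [1..2]={C}  "aa"
  [0..2]={A,S}  "baa"

Original NTs in T[0,2] deriving "baa": ["A", "S"]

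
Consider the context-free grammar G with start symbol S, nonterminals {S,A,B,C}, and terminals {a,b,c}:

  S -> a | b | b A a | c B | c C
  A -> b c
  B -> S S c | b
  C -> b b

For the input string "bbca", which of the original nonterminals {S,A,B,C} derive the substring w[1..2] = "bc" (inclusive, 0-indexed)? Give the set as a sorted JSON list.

Convert to CNF:
  S -> T0 X4 | T1 B | T1 C | a | b
  A -> T0 T1
  B -> S X3 | b
  C -> T0 T0
  T0 -> b
  T1 -> c
  T2 -> a
  X3 -> S T1
  X4 -> A T2

Fill CYK table bottom-up, restricted to cells inside w[1..2]:
  [1..1]={B,S,T0}  "b"  orig:{B,S}
  [2..2]={T1}  "c"  orig:{}
  [1..2]={A,X3}  "bc"  orig:{A}

Original NTs in T[1,2] deriving "bc": ["A"]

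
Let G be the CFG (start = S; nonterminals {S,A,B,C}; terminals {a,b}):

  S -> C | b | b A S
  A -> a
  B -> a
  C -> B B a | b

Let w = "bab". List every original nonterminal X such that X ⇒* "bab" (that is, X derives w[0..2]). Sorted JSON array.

Convert to CNF:
  S -> B X3 | T1 X4 | b
  A -> a
  B -> a
  C -> B X2 | b
  T0 -> a
  T1 -> b
  X2 -> B T0
  X3 -> B T0
  X4 -> A S

CYK fill (cells [i..j] with 0 ≤ i ≤ j ≤ 2 only):
  cell(0,0) b: {C,S,T1}  orig:{C,S}
  cell(1,1) a: {A,B,T0}  orig:{A,B}
  cell(2,2) b: {C,S,T1}  orig:{C,S}
  cell(0,1) ba: ∅
  cell(1,2) ab: {X4}  orig:{}
  cell(0,2) bab: {S}

Original NTs in T[0,2] deriving "bab": ["S"]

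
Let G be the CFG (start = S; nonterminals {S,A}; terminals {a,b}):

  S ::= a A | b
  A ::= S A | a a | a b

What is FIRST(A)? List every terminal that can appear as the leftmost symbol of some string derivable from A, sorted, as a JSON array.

Compute FIRST by fixpoint:
iter 1:
  A via A→a a: +{a}
  S via S→a A: +{a}
  S via S→b: +{b}
  S: {a,b}  A: {a}
iter 2:
  A via A→S A: +{b}
  S: {a,b}  A: {a,b}
iter 3: (stable)
  S: {a,b}  A: {a,b}

FIRST(A) = ["a", "b"]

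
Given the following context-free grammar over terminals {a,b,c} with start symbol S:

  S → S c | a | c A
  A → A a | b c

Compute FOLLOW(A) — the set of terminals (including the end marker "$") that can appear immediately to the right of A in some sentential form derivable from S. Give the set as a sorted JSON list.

Compute FIRST by fixpoint:
round 1:
  A via A→b c: +{b}
  S via S→a: +{a}
  S via S→c A: +{c}
  FIRST[S]={a,c}  FIRST[A]={b}
round 2: — fixpoint
  FIRST[S]={a,c}  FIRST[A]={b}

FOLLOW iteration:
seed FOLLOW(S) with $
iter 1:
  A→A a: FOLLOW(A) ⊇ FIRST(a) = {a}; new: +{a}
  S→S c: FOLLOW(S) ⊇ FIRST(c) = {c}; new: +{c}
  S→c A: FOLLOW(A) ⊇ FOLLOW(S) ⊇ {$,c}; new: +{$,c}
  S: {$,c}  A: {$,a,c}
iter 2: (no change)
  S: {$,c}  A: {$,a,c}

FOLLOW(A) = ["$", "a", "c"]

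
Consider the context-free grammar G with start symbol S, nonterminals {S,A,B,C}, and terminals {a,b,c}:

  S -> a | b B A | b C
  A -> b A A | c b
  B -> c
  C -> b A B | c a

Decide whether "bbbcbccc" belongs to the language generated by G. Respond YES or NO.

CNF form of G:
  S -> T0 C | T0 X5 | a
  A -> T0 X3 | T1 T0
  B -> c
  C -> T0 X4 | T1 T2
  T0 -> b
  T1 -> c
  T2 -> a
  X3 -> A A
  X4 -> A B
  X5 -> B A

CYK table (by increasing span):
  [0..0]={T0}  "b"  orig:{}
  [1..1]={T0}  "b"  orig:{}
  [2..2]={T0}  "b"  orig:{}
  [3..3]={B,T1}  "c"  orig:{B}
  [4..4]={T0}  "b"  orig:{}
  [5..5]={B,T1}  "c"  orig:{B}
  [6..6]={B,T1}  "c"  orig:{B}
  [7..7]={B,T1}  "c"  orig:{B}
  [0..1]=∅  "bb"
  [1..2]=∅  "bb"
  [2..3]=∅  "bc"
  [3..4]={A}  "cb"
  [4..5]=∅  "bc"
  [5..6]=∅  "cc"
  [6..7]=∅  "cc"
  [0..2]=∅  "bbb"
  [1..3]=∅  "bbc"
  [2..4]=∅  "bcb"
  [3..5]={X4}  "cbc"  orig:{}
  [4..6]=∅  "bcc"
  [5..7]=∅  "ccc"
  [0..3]=∅  "bbbc"
  [1..4]=∅  "bbcb"
  [2..5]={C}  "bcbc"
  [3..6]=∅  "cbcc"
  [4..7]=∅  "bccc"
  [0..4]=∅  "bbbcb"
  [1..5]={S}  "bbcbc"
  [2..6]=∅  "bcbcc"
  [3..7]=∅  "cbccc"
  [0..5]=∅  "bbbcbc"
  [1..6]=∅  "bbcbcc"
  [2..7]=∅  "bcbccc"
  [0..6]=∅  "bbbcbcc"
  [1..7]=∅  "bbcbccc"
  [0..7]=∅  "bbbcbccc"

S ∉ T[0,7] ⇒ NO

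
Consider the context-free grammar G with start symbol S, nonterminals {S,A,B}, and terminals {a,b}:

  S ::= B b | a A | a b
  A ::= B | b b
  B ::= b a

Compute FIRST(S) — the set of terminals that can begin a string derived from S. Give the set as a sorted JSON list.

FIRST iteration:
[1]
  A via A→b b: +{b}
  B via B→b a: +{b}
  S via S→B b: +{b}
  S via S→a A: +{a}
  S: {a,b}  A: {b}  B: {b}
[2] (no change)
  S: {a,b}  A: {b}  B: {b}

FIRST(S) = ["a", "b"]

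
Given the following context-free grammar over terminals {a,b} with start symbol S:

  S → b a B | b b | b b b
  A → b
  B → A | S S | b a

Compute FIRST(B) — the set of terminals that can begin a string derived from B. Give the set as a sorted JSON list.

FIRST sets, iterate to fixpoint:
round 1:
  A via A→b: +{b}
  B via B→A: +{b}
  S via S→b a B: +{b}
  FIRST[S]={b}  FIRST[A]={b}  FIRST[B]={b}
round 2: — fixpoint
  FIRST[S]={b}  FIRST[A]={b}  FIRST[B]={b}

FIRST(B) = ["b"]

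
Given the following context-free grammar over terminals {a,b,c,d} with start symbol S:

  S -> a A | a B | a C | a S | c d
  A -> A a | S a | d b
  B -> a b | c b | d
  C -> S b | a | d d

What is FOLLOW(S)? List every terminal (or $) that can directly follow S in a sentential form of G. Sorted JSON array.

Compute FIRST by fixpoint:
pass 1:
  A via A→d b: +{d}
  B via B→a b: +{a}
  B via B→c b: +{c}
  B via B→d: +{d}
  C via C→a: +{a}
  C via C→d d: +{d}
  S via S→a A: +{a}
  S via S→c d: +{c}
  FIRST[S]={a,c}  FIRST[A]={d}  FIRST[B]={a,c,d}  FIRST[C]={a,d}
pass 2:
  A via A→S a: +{a,c}
  C via C→S b: +{c}
  FIRST[S]={a,c}  FIRST[A]={a,c,d}  FIRST[B]={a,c,d}  FIRST[C]={a,c,d}
pass 3: (no change)
  FIRST[S]={a,c}  FIRST[A]={a,c,d}  FIRST[B]={a,c,d}  FIRST[C]={a,c,d}

FOLLOW iteration:
seed FOLLOW(S) with $
iter 1:
  A→A a: FOLLOW(A) ⊇ FIRST(a) = {a}; new: +{a}
  A→S a: FOLLOW(S) ⊇ FIRST(a) = {a}; new: +{a}
  C→S b: FOLLOW(S) ⊇ FIRST(b) = {b}; new: +{b}
  S→a A: FOLLOW(A) ⊇ FOLLOW(S) ⊇ {$,a,b}; new: +{$,b}
  S→a B: FOLLOW(B) ⊇ FOLLOW(S) ⊇ {$,a,b}; new: +{$,a,b}
  S→a C: FOLLOW(C) ⊇ FOLLOW(S) ⊇ {$,a,b}; new: +{$,a,b}
  S: {$,a,b}  A: {$,a,b}  B: {$,a,b}  C: {$,a,b}
iter 2: done
  S: {$,a,b}  A: {$,a,b}  B: {$,a,b}  C: {$,a,b}

FOLLOW(S) = ["$", "a", "b"]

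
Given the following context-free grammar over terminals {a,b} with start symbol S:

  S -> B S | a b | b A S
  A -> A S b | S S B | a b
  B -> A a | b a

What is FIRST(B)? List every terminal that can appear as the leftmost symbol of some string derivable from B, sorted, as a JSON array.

FIRST iteration:
[1]
  A via A→a b: +{a}
  B via B→A a: +{a}
  B via B→b a: +{b}
  S via S→B S: +{a,b}
  FIRST(S)={a,b}  FIRST(A)={a}  FIRST(B)={a,b}
[2]
  A via A→S S B: +{b}
  FIRST(S)={a,b}  FIRST(A)={a,b}  FIRST(B)={a,b}
[3] (stable)
  FIRST(S)={a,b}  FIRST(A)={a,b}  FIRST(B)={a,b}

FIRST(B) = ["a", "b"]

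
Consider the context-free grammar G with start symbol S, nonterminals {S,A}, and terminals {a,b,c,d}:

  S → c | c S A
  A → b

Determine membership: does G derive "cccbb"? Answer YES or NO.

CNF form of G:
  S -> T0 X1 | c
  A -> b
  T0 -> c
  X1 -> S A

CYK fill:
  T[0,0] 'c' = {S,T0}  orig:{S}
  T[1,1] 'c' = {S,T0}  orig:{S}
  T[2,2] 'c' = {S,T0}  orig:{S}
  T[3,3] 'b' = {A}
  T[4,4] 'b' = {A}
  T[0,1] 'cc' = ∅
  T[1,2] 'cc' = ∅
  T[2,3] 'cb' = {X1}  orig:{}
  T[3,4] 'bb' = ∅
  T[0,2] 'ccc' = ∅
  T[1,3] 'ccb' = {S}
  T[2,4] 'cbb' = ∅
  T[0,3] 'cccb' = ∅
  T[1,4] 'ccbb' = {X1}  orig:{}
  T[0,4] 'cccbb' = {S}

S ∈ T[0,4] ⇒ YES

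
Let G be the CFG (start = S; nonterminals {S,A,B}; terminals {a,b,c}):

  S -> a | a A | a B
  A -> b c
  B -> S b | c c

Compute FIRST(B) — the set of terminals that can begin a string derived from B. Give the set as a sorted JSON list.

Compute FIRST by fixpoint:
round 1:
  A via A→b c: +{b}
  B via B→c c: +{c}
  S via S→a: +{a}
  S: {a}  A: {b}  B: {c}
round 2:
  B via B→S b: +{a}
  S: {a}  A: {b}  B: {a,c}
round 3: — fixpoint
  S: {a}  A: {b}  B: {a,c}

FIRST(B) = ["a", "c"]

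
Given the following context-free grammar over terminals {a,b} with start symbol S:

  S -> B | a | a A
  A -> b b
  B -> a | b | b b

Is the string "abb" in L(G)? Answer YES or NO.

CNF form of G:
  S -> T0 T0 | T1 A | a | b
  A -> T0 T0
  B -> T0 T0 | a | b
  T0 -> b
  T1 -> a

CYK table (by increasing span):
  cell(0,0) a: {B,S,T1}  orig:{B,S}
  cell(1,1) b: {B,S,T0}  orig:{B,S}
  cell(2,2) b: {B,S,T0}  orig:{B,S}
  cell(0,1) ab: ∅
  cell(1,2) bb: {A,B,S}
  cell(0,2) abb: {S}

S ∈ T[0,2] ⇒ YES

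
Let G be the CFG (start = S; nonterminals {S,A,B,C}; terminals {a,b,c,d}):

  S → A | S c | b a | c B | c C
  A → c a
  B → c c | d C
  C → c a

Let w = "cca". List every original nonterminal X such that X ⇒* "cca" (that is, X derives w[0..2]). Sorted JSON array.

CNF form of G:
  S -> S T0 | T0 B | T0 C | T0 T1 | T3 T1
  A -> T0 T1
  B -> T0 T0 | T2 C
  C -> T0 T1
  T0 -> c
  T1 -> a
  T2 -> d
  T3 -> b

CYK fill (cells [i..j] with 0 ≤ i ≤ j ≤ 2 only):
  T[0,0] 'c' = {T0}  orig:{}
  T[1,1] 'c' = {T0}  orig:{}
  T[2,2] 'a' = {T1}  orig:{}
  T[0,1] 'cc' = {B}
  T[1,2] 'ca' = {A,C,S}
  T[0,2] 'cca' = {S}

Original NTs in T[0,2] deriving "cca": ["S"]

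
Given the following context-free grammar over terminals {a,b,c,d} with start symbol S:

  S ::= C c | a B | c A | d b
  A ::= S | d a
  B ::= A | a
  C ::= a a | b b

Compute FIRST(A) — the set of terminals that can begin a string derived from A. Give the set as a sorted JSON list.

FIRST sets, iterate to fixpoint:
round 1:
  A via A→d a: +{d}
  B via B→A: +{d}
  B via B→a: +{a}
  C via C→a a: +{a}
  C via C→b b: +{b}
  S via S→C c: +{a,b}
  S via S→c A: +{c}
  S via S→d b: +{d}
  FIRST[S]={a,b,c,d}  FIRST[A]={d}  FIRST[B]={a,d}  FIRST[C]={a,b}
round 2:
  A via A→S: +{a,b,c}
  B via B→A: +{b,c}
  FIRST[S]={a,b,c,d}  FIRST[A]={a,b,c,d}  FIRST[B]={a,b,c,d}  FIRST[C]={a,b}
round 3: — fixpoint
  FIRST[S]={a,b,c,d}  FIRST[A]={a,b,c,d}  FIRST[B]={a,b,c,d}  FIRST[C]={a,b}

FIRST(A) = ["a", "b", "c", "d"]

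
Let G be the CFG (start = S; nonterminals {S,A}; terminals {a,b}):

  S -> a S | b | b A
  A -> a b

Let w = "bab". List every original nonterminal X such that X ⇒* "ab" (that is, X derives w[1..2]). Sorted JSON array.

CNF form of G:
  S -> T0 S | T1 A | b
  A -> T0 T1
  T0 -> a
  T1 -> b

CYK table (by increasing span) — only the sub-triangle for w[1..2]:
  [1..1]={T0}  "a"  orig:{}
  [2..2]={S,T1}  "b"  orig:{S}
  [1..2]={A,S}  "ab"

Original NTs in T[1,2] deriving "ab": ["A", "S"]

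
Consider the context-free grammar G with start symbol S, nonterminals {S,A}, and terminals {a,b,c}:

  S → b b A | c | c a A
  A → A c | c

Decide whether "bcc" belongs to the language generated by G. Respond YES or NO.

CNF form of G:
  S -> T0 X4 | T1 X3 | c
  A -> A T0 | c
  T0 -> c
  T1 -> b
  T2 -> a
  X3 -> T1 A
  X4 -> T2 A

CYK table (by increasing span):
  cell(0,0) b: {T1}  orig:{}
  cell(1,1) c: {A,S,T0}  orig:{A,S}
  cell(2,2) c: {A,S,T0}  orig:{A,S}
  cell(0,1) bc: {X3}  orig:{}
  cell(1,2) cc: {A}
  cell(0,2) bcc: {X3}  orig:{}

S ∉ T[0,2] ⇒ NO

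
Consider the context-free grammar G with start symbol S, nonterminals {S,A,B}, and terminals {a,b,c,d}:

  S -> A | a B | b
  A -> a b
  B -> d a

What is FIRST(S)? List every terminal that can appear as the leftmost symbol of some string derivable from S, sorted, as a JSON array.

FIRST sets, iterate to fixpoint:
iter 1:
  A via A→a b: +{a}
  B via B→d a: +{d}
  S via S→A: +{a}
  S via S→b: +{b}
  S: {a,b}  A: {a}  B: {d}
iter 2: done
  S: {a,b}  A: {a}  B: {d}

FIRST(S) = ["a", "b"]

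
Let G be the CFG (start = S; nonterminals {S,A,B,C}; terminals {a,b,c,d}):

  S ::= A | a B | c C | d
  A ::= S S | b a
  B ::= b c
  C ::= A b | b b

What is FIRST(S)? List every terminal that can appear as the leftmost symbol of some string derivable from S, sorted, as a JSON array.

FIRST sets, iterate to fixpoint:
pass 1:
  A via A→b a: +{b}
  B via B→b c: +{b}
  C via C→A b: +{b}
  S via S→A: +{b}
  S via S→a B: +{a}
  S via S→c C: +{c}
  S via S→d: +{d}
  S: {a,b,c,d}  A: {b}  B: {b}  C: {b}
pass 2:
  A via A→S S: +{a,c,d}
  C via C→A b: +{a,c,d}
  S: {a,b,c,d}  A: {a,b,c,d}  B: {b}  C: {a,b,c,d}
pass 3: — fixpoint
  S: {a,b,c,d}  A: {a,b,c,d}  B: {b}  C: {a,b,c,d}

FIRST(S) = ["a", "b", "c", "d"]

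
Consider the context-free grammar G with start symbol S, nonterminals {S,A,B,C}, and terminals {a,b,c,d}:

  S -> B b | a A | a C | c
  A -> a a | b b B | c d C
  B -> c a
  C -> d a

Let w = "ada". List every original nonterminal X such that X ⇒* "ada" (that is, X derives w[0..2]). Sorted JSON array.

Convert to CNF:
  S -> B T1 | T0 A | T0 C | c
  A -> T0 T0 | T1 X4 | T2 X5
  B -> T2 T0
  C -> T3 T0
  T0 -> a
  T1 -> b
  T2 -> c
  T3 -> d
  X4 -> T1 B
  X5 -> T3 C

CYK table (by increasing span), restricted to cells inside w[0..2]:
  cell(0,0) a: {T0}  orig:{}
  cell(1,1) d: {T3}  orig:{}
  cell(2,2) a: {T0}  orig:{}
  cell(0,1) ad: ∅
  cell(1,2) da: {C}
  cell(0,2) ada: {S}

Original NTs in T[0,2] deriving "ada": ["S"]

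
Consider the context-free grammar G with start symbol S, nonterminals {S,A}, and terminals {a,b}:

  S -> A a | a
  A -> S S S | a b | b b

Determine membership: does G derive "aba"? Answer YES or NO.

Convert to CNF:
  S -> A T0 | a
  A -> S X2 | T0 T1 | T1 T1
  T0 -> a
  T1 -> b
  X2 -> S S

Fill CYK table bottom-up:
  [0..0]={S,T0}  "a"  orig:{S}
  [1..1]={T1}  "b"  orig:{}
  [2..2]={S,T0}  "a"  orig:{S}
  [0..1]={A}  "ab"
  [1..2]=∅  "ba"
  [0..2]={S}  "aba"

S ∈ T[0,2] ⇒ YES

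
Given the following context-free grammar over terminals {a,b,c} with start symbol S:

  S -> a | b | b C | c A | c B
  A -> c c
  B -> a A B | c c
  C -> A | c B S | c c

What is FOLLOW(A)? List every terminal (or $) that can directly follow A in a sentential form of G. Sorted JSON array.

Compute FIRST by fixpoint:
[1]
  A via A→c c: +{c}
  B via B→a A B: +{a}
  B via B→c c: +{c}
  C via C→A: +{c}
  S via S→a: +{a}
  S via S→b: +{b}
  S via S→c A: +{c}
  S: {a,b,c}  A: {c}  B: {a,c}  C: {c}
[2] (stable)
  S: {a,b,c}  A: {c}  B: {a,c}  C: {c}

Compute FOLLOW by fixpoint:
seed FOLLOW(S) with $
[1]
  B→a A B: FOLLOW(A) ⊇ FIRST(B) = {a,c}; new: +{a,c}
  C→c B S: FOLLOW(B) ⊇ FIRST(S) = {a,b,c}; new: +{a,b,c}
  S→b C: FOLLOW(C) ⊇ FOLLOW(S) ⊇ {$}; new: +{$}
  S→c A: FOLLOW(A) ⊇ FOLLOW(S) ⊇ {$}; new: +{$}
  S→c B: FOLLOW(B) ⊇ FOLLOW(S) ⊇ {$}; new: +{$}
  S: {$}  A: {$,a,c}  B: {$,a,b,c}  C: {$}
[2] (stable)
  S: {$}  A: {$,a,c}  B: {$,a,b,c}  C: {$}

FOLLOW(A) = ["$", "a", "c"]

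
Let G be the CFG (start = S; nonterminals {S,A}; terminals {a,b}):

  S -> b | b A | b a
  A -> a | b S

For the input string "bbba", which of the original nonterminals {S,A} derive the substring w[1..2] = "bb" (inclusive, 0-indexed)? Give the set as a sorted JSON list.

CNF form of G:
  S -> T0 A | T0 T1 | b
  A -> T0 S | a
  T0 -> b
  T1 -> a

CYK table (by increasing span) — only the sub-triangle for w[1..2]:
  cell(1,1) b: {S,T0}  orig:{S}
  cell(2,2) b: {S,T0}  orig:{S}
  cell(1,2) bb: {A}

Original NTs in T[1,2] deriving "bb": ["A"]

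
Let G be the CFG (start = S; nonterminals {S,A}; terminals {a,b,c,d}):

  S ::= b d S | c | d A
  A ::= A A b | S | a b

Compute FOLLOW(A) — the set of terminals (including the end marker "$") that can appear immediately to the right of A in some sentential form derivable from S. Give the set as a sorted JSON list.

FIRST sets, iterate to fixpoint:
[1]
  A via A→a b: +{a}
  S via S→b d S: +{b}
  S via S→c: +{c}
  S via S→d A: +{d}
  FIRST[S]={b,c,d}  FIRST[A]={a}
[2]
  A via A→S: +{b,c,d}
  FIRST[S]={b,c,d}  FIRST[A]={a,b,c,d}
[3] done
  FIRST[S]={b,c,d}  FIRST[A]={a,b,c,d}

FOLLOW sets:
initialize: $ ∈ FOLLOW(S)
[1]
  A→A A b: FOLLOW(A) ⊇ FIRST(A) = {a,b,c,d}; new: +{a,b,c,d}
  A→S: FOLLOW(S) ⊇ FOLLOW(A) ⊇ {a,b,c,d}; new: +{a,b,c,d}
  S→d A: FOLLOW(A) ⊇ FOLLOW(S) ⊇ {$,a,b,c,d}; new: +{$}
  S: {$,a,b,c,d}  A: {$,a,b,c,d}
[2] (no change)
  S: {$,a,b,c,d}  A: {$,a,b,c,d}

FOLLOW(A) = ["$", "a", "b", "c", "d"]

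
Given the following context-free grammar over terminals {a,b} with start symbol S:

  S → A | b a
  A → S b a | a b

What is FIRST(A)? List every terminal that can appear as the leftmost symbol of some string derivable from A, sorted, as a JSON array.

Compute FIRST by fixpoint:
round 1:
  A via A→a b: +{a}
  S via S→A: +{a}
  S via S→b a: +{b}
  S: {a,b}  A: {a}
round 2:
  A via A→S b a: +{b}
  S: {a,b}  A: {a,b}
round 3: (no change)
  S: {a,b}  A: {a,b}

FIRST(A) = ["a", "b"]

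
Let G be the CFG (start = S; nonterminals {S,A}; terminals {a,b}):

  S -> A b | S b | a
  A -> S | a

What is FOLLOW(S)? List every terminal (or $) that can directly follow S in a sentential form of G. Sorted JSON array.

FIRST iteration:
round 1:
  A via A→a: +{a}
  S via S→A b: +{a}
  FIRST[S]={a}  FIRST[A]={a}
round 2: done
  FIRST[S]={a}  FIRST[A]={a}

FOLLOW sets:
FOLLOW(S) := {$}
round 1:
  S→A b: FOLLOW(A) ⊇ FIRST(b) = {b}; new: +{b}
  S→S b: FOLLOW(S) ⊇ FIRST(b) = {b}; new: +{b}
  S: {$,b}  A: {b}
round 2: — fixpoint
  S: {$,b}  A: {b}

FOLLOW(S) = ["$", "b"]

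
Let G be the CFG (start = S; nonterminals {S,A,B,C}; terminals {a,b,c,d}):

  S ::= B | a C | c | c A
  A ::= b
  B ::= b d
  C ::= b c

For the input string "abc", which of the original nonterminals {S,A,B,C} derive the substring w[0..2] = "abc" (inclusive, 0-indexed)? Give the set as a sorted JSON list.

CNF form of G:
  S -> T0 T1 | T2 A | T3 C | c
  A -> b
  B -> T0 T1
  C -> T0 T2
  T0 -> b
  T1 -> d
  T2 -> c
  T3 -> a

CYK table (by increasing span) (cells [i..j] with 0 ≤ i ≤ j ≤ 2 only):
  cell(0,0) a: {T3}  orig:{}
  cell(1,1) b: {A,T0}  orig:{A}
  cell(2,2) c: {S,T2}  orig:{S}
  cell(0,1) ab: ∅
  cell(1,2) bc: {C}
  cell(0,2) abc: {S}

Original NTs in T[0,2] deriving "abc": ["S"]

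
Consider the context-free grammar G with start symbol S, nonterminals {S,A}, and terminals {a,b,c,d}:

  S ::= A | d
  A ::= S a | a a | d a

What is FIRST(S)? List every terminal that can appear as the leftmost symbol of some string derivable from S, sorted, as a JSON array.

Compute FIRST by fixpoint:
iter 1:
  A via A→a a: +{a}
  A via A→d a: +{d}
  S via S→A: +{a,d}
  FIRST[S]={a,d}  FIRST[A]={a,d}
iter 2: (stable)
  FIRST[S]={a,d}  FIRST[A]={a,d}

FIRST(S) = ["a", "d"]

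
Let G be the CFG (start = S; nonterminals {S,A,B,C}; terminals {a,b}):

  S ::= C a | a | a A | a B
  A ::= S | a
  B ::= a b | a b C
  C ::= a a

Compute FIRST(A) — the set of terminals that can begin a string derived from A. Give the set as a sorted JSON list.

FIRST sets, iterate to fixpoint:
[1]
  A via A→a: +{a}
  B via B→a b: +{a}
  C via C→a a: +{a}
  S via S→C a: +{a}
  S: {a}  A: {a}  B: {a}  C: {a}
[2] done
  S: {a}  A: {a}  B: {a}  C: {a}

FIRST(A) = ["a"]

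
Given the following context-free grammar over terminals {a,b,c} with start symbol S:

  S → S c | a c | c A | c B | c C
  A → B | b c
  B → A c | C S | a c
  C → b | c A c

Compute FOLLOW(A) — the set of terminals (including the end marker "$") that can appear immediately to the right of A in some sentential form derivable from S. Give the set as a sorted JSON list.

Compute FIRST by fixpoint:
round 1:
  A via A→b c: +{b}
  B via B→A c: +{b}
  B via B→a c: +{a}
  C via C→b: +{b}
  C via C→c A c: +{c}
  S via S→a c: +{a}
  S via S→c A: +{c}
  FIRST[S]={a,c}  FIRST[A]={b}  FIRST[B]={a,b}  FIRST[C]={b,c}
round 2:
  A via A→B: +{a}
  B via B→C S: +{c}
  FIRST[S]={a,c}  FIRST[A]={a,b}  FIRST[B]={a,b,c}  FIRST[C]={b,c}
round 3:
  A via A→B: +{c}
  FIRST[S]={a,c}  FIRST[A]={a,b,c}  FIRST[B]={a,b,c}  FIRST[C]={b,c}
round 4: done
  FIRST[S]={a,c}  FIRST[A]={a,b,c}  FIRST[B]={a,b,c}  FIRST[C]={b,c}

FOLLOW sets:
seed FOLLOW(S) with $
[1]
  B→A c: FOLLOW(A) ⊇ FIRST(c) = {c}; new: +{c}
  B→C S: FOLLOW(C) ⊇ FIRST(S) = {a,c}; new: +{a,c}
  S→S c: FOLLOW(S) ⊇ FIRST(c) = {c}; new: +{c}
  S→c A: FOLLOW(A) ⊇ FOLLOW(S) ⊇ {$,c}; new: +{$}
  S→c B: FOLLOW(B) ⊇ FOLLOW(S) ⊇ {$,c}; new: +{$,c}
  S→c C: FOLLOW(C) ⊇ FOLLOW(S) ⊇ {$,c}; new: +{$}
  FOLLOW(S)={$,c}  FOLLOW(A)={$,c}  FOLLOW(B)={$,c}  FOLLOW(C)={$,a,c}
[2] (stable)
  FOLLOW(S)={$,c}  FOLLOW(A)={$,c}  FOLLOW(B)={$,c}  FOLLOW(C)={$,a,c}

FOLLOW(A) = ["$", "c"]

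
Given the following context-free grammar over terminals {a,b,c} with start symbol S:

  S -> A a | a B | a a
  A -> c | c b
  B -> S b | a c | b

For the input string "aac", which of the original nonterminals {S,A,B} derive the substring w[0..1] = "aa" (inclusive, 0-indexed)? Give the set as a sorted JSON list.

CNF form of G:
  S -> A T2 | T2 B | T2 T2
  A -> T0 T1 | c
  B -> S T1 | T2 T0 | b
  T0 -> c
  T1 -> b
  T2 -> a

Fill CYK table bottom-up — only the sub-triangle for w[0..1]:
  cell(0,0) a: {T2}  orig:{}
  cell(1,1) a: {T2}  orig:{}
  cell(0,1) aa: {S}

Original NTs in T[0,1] deriving "aa": ["S"]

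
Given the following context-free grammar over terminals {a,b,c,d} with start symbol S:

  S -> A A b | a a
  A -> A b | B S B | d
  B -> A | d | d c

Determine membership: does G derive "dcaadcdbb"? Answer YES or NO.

CNF form of G:
  S -> A X6 | T3 T3
  A -> A T0 | B X4 | d
  B -> A T0 | B X5 | T1 T2 | d
  T0 -> b
  T1 -> d
  T2 -> c
  T3 -> a
  X4 -> S B
  X5 -> S B
  X6 -> A T0

Fill CYK table bottom-up:
  T[0,0] 'd' = {A,B,T1}  orig:{A,B}
  T[1,1] 'c' = {T2}  orig:{}
  T[2,2] 'a' = {T3}  orig:{}
  T[3,3] 'a' = {T3}  orig:{}
  T[4,4] 'd' = {A,B,T1}  orig:{A,B}
  T[5,5] 'c' = {T2}  orig:{}
  T[6,6] 'd' = {A,B,T1}  orig:{A,B}
  T[7,7] 'b' = {T0}  orig:{}
  T[8,8] 'b' = {T0}  orig:{}
  T[0,1] 'dc' = {B}
  T[1,2] 'ca' = ∅
  T[2,3] 'aa' = {S}
  T[3,4] 'ad' = ∅
  T[4,5] 'dc' = {B}
  T[5,6] 'cd' = ∅
  T[6,7] 'db' = {A,B,X6}  orig:{A,B}
  T[7,8] 'bb' = ∅
  T[0,2] 'dca' = ∅
  T[1,3] 'caa' = ∅
  T[2,4] 'aad' = {X4,X5}  orig:{}
  T[3,5] 'adc' = ∅
  T[4,6] 'dcd' = ∅
  T[5,7] 'cdb' = ∅
  T[6,8] 'dbb' = {A,B,X6}  orig:{A,B}
  T[0,3] 'dcaa' = ∅
  T[1,4] 'caad' = ∅
  T[2,5] 'aadc' = {X4,X5}  orig:{}
  T[3,6] 'adcd' = ∅
  T[4,7] 'dcdb' = ∅
  T[5,8] 'cdbb' = ∅
  T[0,4] 'dcaad' = {A,B}
  T[1,5] 'caadc' = ∅
  T[2,6] 'aadcd' = ∅
  T[3,7] 'adcdb' = ∅
  T[4,8] 'dcdbb' = ∅
  T[0,5] 'dcaadc' = {A,B}
  T[1,6] 'caadcd' = ∅
  T[2,7] 'aadcdb' = ∅
  T[3,8] 'adcdbb' = ∅
  T[0,6] 'dcaadcd' = ∅
  T[1,7] 'caadcdb' = ∅
  T[2,8] 'aadcdbb' = ∅
  T[0,7] 'dcaadcdb' = {S}
  T[1,8] 'caadcdbb' = ∅
  T[0,8] 'dcaadcdbb' = {S}

S ∈ T[0,8] ⇒ YES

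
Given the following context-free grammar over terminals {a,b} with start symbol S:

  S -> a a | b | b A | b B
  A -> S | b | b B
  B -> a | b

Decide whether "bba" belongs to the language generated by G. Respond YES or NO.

Convert to CNF:
  S -> T0 T0 | T1 A | T1 B | b
  A -> T0 T0 | T1 A | T1 B | b
  B -> a | b
  T0 -> a
  T1 -> b

CYK table (by increasing span):
  cell(0,0) b: {A,B,S,T1}  orig:{A,B,S}
  cell(1,1) b: {A,B,S,T1}  orig:{A,B,S}
  cell(2,2) a: {B,T0}  orig:{B}
  cell(0,1) bb: {A,S}
  cell(1,2) ba: {A,S}
  cell(0,2) bba: {A,S}

S ∈ T[0,2] ⇒ YES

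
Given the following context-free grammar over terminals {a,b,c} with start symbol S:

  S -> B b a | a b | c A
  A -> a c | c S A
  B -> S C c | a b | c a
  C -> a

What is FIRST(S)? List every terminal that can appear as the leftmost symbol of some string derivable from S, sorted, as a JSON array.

FIRST sets, iterate to fixpoint:
iter 1:
  A via A→a c: +{a}
  A via A→c S A: +{c}
  B via B→a b: +{a}
  B via B→c a: +{c}
  C via C→a: +{a}
  S via S→B b a: +{a,c}
  FIRST(S)={a,c}  FIRST(A)={a,c}  FIRST(B)={a,c}  FIRST(C)={a}
iter 2: (no change)
  FIRST(S)={a,c}  FIRST(A)={a,c}  FIRST(B)={a,c}  FIRST(C)={a}

FIRST(S) = ["a", "c"]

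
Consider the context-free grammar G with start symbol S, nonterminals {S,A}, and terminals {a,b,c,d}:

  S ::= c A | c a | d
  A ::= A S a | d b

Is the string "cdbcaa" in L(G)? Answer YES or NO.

Convert to CNF:
  S -> T3 A | T3 T0 | d
  A -> A X4 | T1 T2
  T0 -> a
  T1 -> d
  T2 -> b
  T3 -> c
  X4 -> S T0

CYK fill:
  [0..0]={T3}  "c"  orig:{}
  [1..1]={S,T1}  "d"  orig:{S}
  [2..2]={T2}  "b"  orig:{}
  [3..3]={T3}  "c"  orig:{}
  [4..4]={T0}  "a"  orig:{}
  [5..5]={T0}  "a"  orig:{}
  [0..1]=∅  "cd"
  [1..2]={A}  "db"
  [2..3]=∅  "bc"
  [3..4]={S}  "ca"
  [4..5]=∅  "aa"
  [0..2]={S}  "cdb"
  [1..3]=∅  "dbc"
  [2..4]=∅  "bca"
  [3..5]={X4}  "caa"  orig:{}
  [0..3]=∅  "cdbc"
  [1..4]=∅  "dbca"
  [2..5]=∅  "bcaa"
  [0..4]=∅  "cdbca"
  [1..5]={A}  "dbcaa"
  [0..5]={S}  "cdbcaa"

S ∈ T[0,5] ⇒ YES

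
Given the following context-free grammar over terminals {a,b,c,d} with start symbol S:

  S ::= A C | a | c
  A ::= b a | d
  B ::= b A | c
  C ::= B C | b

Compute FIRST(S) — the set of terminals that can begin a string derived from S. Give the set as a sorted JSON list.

FIRST sets, iterate to fixpoint:
iter 1:
  A via A→b a: +{b}
  A via A→d: +{d}
  B via B→b A: +{b}
  B via B→c: +{c}
  C via C→B C: +{b,c}
  S via S→A C: +{b,d}
  S via S→a: +{a}
  S via S→c: +{c}
  FIRST(S)={a,b,c,d}  FIRST(A)={b,d}  FIRST(B)={b,c}  FIRST(C)={b,c}
iter 2: (no change)
  FIRST(S)={a,b,c,d}  FIRST(A)={b,d}  FIRST(B)={b,c}  FIRST(C)={b,c}

FIRST(S) = ["a", "b", "c", "d"]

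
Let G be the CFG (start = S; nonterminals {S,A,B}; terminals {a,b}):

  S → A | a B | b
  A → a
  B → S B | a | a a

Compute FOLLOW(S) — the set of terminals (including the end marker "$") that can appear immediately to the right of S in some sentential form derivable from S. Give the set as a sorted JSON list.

FIRST sets, iterate to fixpoint:
pass 1:
  A via A→a: +{a}
  B via B→a: +{a}
  S via S→A: +{a}
  S via S→b: +{b}
  FIRST(S)={a,b}  FIRST(A)={a}  FIRST(B)={a}
pass 2:
  B via B→S B: +{b}
  FIRST(S)={a,b}  FIRST(A)={a}  FIRST(B)={a,b}
pass 3: — fixpoint
  FIRST(S)={a,b}  FIRST(A)={a}  FIRST(B)={a,b}

FOLLOW iteration:
seed FOLLOW(S) with $
[1]
  B→S B: FOLLOW(S) ⊇ FIRST(B) = {a,b}; new: +{a,b}
  S→A: FOLLOW(A) ⊇ FOLLOW(S) ⊇ {$,a,b}; new: +{$,a,b}
  S→a B: FOLLOW(B) ⊇ FOLLOW(S) ⊇ {$,a,b}; new: +{$,a,b}
  S: {$,a,b}  A: {$,a,b}  B: {$,a,b}
[2] (stable)
  S: {$,a,b}  A: {$,a,b}  B: {$,a,b}

FOLLOW(S) = ["$", "a", "b"]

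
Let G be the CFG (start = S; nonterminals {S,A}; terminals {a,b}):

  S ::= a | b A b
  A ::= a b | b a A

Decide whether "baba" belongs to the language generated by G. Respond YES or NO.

Convert to CNF:
  S -> T1 X3 | a
  A -> T0 T1 | T1 X2
  T0 -> a
  T1 -> b
  X2 -> T0 A
  X3 -> A T1

Fill CYK table bottom-up:
  [0..0]={T1}  "b"  orig:{}
  [1..1]={S,T0}  "a"  orig:{S}
  [2..2]={T1}  "b"  orig:{}
  [3..3]={S,T0}  "a"  orig:{S}
  [0..1]=∅  "ba"
  [1..2]={A}  "ab"
  [2..3]=∅  "ba"
  [0..2]=∅  "bab"
  [1..3]=∅  "aba"
  [0..3]=∅  "baba"

S ∉ T[0,3] ⇒ NO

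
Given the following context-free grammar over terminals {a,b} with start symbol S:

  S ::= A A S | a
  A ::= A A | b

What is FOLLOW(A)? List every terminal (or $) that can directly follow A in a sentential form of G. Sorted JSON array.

Compute FIRST by fixpoint:
iter 1:
  A via A→b: +{b}
  S via S→A A S: +{b}
  S via S→a: +{a}
  S: {a,b}  A: {b}
iter 2: (no change)
  S: {a,b}  A: {b}

Compute FOLLOW by fixpoint:
FOLLOW(S) := {$}
[1]
  A→A A: FOLLOW(A) ⊇ FIRST(A) = {b}; new: +{b}
  S→A A S: FOLLOW(A) ⊇ FIRST(S) = {a,b}; new: +{a}
  FOLLOW(S)={$}  FOLLOW(A)={a,b}
[2] done
  FOLLOW(S)={$}  FOLLOW(A)={a,b}

FOLLOW(A) = ["a", "b"]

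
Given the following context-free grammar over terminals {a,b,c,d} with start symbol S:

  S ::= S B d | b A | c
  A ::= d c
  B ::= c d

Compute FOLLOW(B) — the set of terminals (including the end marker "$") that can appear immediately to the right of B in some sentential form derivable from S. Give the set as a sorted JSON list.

FIRST sets, iterate to fixpoint:
round 1:
  A via A→d c: +{d}
  B via B→c d: +{c}
  S via S→b A: +{b}
  S via S→c: +{c}
  FIRST[S]={b,c}  FIRST[A]={d}  FIRST[B]={c}
round 2: (stable)
  FIRST[S]={b,c}  FIRST[A]={d}  FIRST[B]={c}

FOLLOW sets:
seed FOLLOW(S) with $
round 1:
  S→S B d: FOLLOW(S) ⊇ FIRST(B) = {c}; new: +{c}
  S→S B d: FOLLOW(B) ⊇ FIRST(d) = {d}; new: +{d}
  S→b A: FOLLOW(A) ⊇ FOLLOW(S) ⊇ {$,c}; new: +{$,c}
  FOLLOW[S]={$,c}  FOLLOW[A]={$,c}  FOLLOW[B]={d}
round 2: (stable)
  FOLLOW[S]={$,c}  FOLLOW[A]={$,c}  FOLLOW[B]={d}

FOLLOW(B) = ["d"]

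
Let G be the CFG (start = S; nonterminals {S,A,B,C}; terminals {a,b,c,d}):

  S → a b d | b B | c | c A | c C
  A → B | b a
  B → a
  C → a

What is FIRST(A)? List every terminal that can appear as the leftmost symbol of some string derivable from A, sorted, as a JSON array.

Compute FIRST by fixpoint:
round 1:
  A via A→b a: +{b}
  B via B→a: +{a}
  C via C→a: +{a}
  S via S→a b d: +{a}
  S via S→b B: +{b}
  S via S→c: +{c}
  FIRST[S]={a,b,c}  FIRST[A]={b}  FIRST[B]={a}  FIRST[C]={a}
round 2:
  A via A→B: +{a}
  FIRST[S]={a,b,c}  FIRST[A]={a,b}  FIRST[B]={a}  FIRST[C]={a}
round 3: done
  FIRST[S]={a,b,c}  FIRST[A]={a,b}  FIRST[B]={a}  FIRST[C]={a}

FIRST(A) = ["a", "b"]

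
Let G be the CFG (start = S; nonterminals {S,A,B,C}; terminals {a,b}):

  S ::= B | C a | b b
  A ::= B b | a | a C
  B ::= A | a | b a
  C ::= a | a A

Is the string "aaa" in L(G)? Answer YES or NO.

CNF form of G:
  S -> B T0 | C T1 | T0 T0 | T0 T1 | T1 C | a
  A -> B T0 | T1 C | a
  B -> B T0 | T0 T1 | T1 C | a
  C -> T1 A | a
  T0 -> b
  T1 -> a

Fill CYK table bottom-up:
  T[0,0] 'a' = {A,B,C,S,T1}  orig:{A,B,C,S}
  T[1,1] 'a' = {A,B,C,S,T1}  orig:{A,B,C,S}
  T[2,2] 'a' = {A,B,C,S,T1}  orig:{A,B,C,S}
  T[0,1] 'aa' = {A,B,C,S}
  T[1,2] 'aa' = {A,B,C,S}
  T[0,2] 'aaa' = {A,B,C,S}

S ∈ T[0,2] ⇒ YES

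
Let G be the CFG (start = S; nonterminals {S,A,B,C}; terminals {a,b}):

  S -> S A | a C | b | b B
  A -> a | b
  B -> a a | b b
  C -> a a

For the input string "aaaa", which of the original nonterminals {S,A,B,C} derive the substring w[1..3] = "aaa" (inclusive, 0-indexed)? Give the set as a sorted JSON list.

CNF form of G:
  S -> S A | T0 C | T1 B | b
  A -> a | b
  B -> T0 T0 | T1 T1
  C -> T0 T0
  T0 -> a
  T1 -> b

CYK table (by increasing span), restricted to cells inside w[1..3]:
  T[1,1] 'a' = {A,T0}  orig:{A}
  T[2,2] 'a' = {A,T0}  orig:{A}
  T[3,3] 'a' = {A,T0}  orig:{A}
  T[1,2] 'aa' = {B,C}
  T[2,3] 'aa' = {B,C}
  T[1,3] 'aaa' = {S}

Original NTs in T[1,3] deriving "aaa": ["S"]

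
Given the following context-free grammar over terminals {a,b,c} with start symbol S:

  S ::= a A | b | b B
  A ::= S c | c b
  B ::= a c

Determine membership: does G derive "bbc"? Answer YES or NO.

Convert to CNF:
  S -> T1 B | T2 A | b
  A -> S T0 | T0 T1
  B -> T2 T0
  T0 -> c
  T1 -> b
  T2 -> a

CYK fill:
  cell(0,0) b: {S,T1}  orig:{S}
  cell(1,1) b: {S,T1}  orig:{S}
  cell(2,2) c: {T0}  orig:{}
  cell(0,1) bb: ∅
  cell(1,2) bc: {A}
  cell(0,2) bbc: ∅

S ∉ T[0,2] ⇒ NO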